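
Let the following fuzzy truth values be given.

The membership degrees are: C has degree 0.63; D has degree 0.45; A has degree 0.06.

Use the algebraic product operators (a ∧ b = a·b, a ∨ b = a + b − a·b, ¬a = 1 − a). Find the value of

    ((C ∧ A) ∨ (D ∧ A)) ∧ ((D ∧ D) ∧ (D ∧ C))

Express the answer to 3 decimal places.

C ∧ A = a·b on (0.6300, 0.0600) = 0.0378
D ∧ A = a·b on (0.4500, 0.0600) = 0.0270
(C ∧ A) ∨ (D ∧ A) = a + b − a·b on (0.0378, 0.0270) = 0.0638
D ∧ D = a·b on (0.4500, 0.4500) = 0.2025
D ∧ C = a·b on (0.4500, 0.6300) = 0.2835
(D ∧ D) ∧ (D ∧ C) = a·b on (0.2025, 0.2835) = 0.0574
((C ∧ A) ∨ (D ∧ A)) ∧ ((D ∧ D) ∧ (D ∧ C)) = a·b on (0.0638, 0.0574) = 0.0037

0.004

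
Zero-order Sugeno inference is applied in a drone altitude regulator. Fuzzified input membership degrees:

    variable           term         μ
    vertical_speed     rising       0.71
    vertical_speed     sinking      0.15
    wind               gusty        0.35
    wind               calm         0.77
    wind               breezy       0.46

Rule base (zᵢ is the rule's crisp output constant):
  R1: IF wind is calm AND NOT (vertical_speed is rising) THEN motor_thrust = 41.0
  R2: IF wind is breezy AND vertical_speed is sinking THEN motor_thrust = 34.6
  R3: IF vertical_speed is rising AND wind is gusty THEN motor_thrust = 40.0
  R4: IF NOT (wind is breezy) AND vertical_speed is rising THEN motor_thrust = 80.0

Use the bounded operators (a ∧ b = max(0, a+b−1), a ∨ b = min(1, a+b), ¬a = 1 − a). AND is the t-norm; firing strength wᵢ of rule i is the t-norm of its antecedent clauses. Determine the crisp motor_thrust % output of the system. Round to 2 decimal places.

R1 (z=41.0): calm=0.77, ¬rising=1−0.71=0.29; AND[max(0, a+b−1)] → w = 0.06
R2 (z=34.6): breezy=0.46, sinking=0.15; AND[max(0, a+b−1)] → w = 0.00
R3 (z=40.0): rising=0.71, gusty=0.35; AND[max(0, a+b−1)] → w = 0.06
R4 (z=80.0): ¬breezy=1−0.46=0.54, rising=0.71; AND[max(0, a+b−1)] → w = 0.25
Weighted average = (0.06·41.0 + 0.00·34.6 + 0.06·40.0 + 0.25·80.0) / (0.06 + 0.00 + 0.06 + 0.25)
  = 24.8600 / 0.3700 = 67.19

67.19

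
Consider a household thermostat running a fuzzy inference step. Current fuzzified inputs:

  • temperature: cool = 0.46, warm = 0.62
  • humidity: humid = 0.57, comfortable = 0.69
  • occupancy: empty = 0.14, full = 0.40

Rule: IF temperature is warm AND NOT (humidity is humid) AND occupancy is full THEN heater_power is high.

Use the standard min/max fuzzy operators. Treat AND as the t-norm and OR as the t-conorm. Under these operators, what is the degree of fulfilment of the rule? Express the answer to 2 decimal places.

0.40

firing strength: warm=0.62, ¬humid=1−0.57=0.43, full=0.40; AND[min(a, b)] → w = 0.40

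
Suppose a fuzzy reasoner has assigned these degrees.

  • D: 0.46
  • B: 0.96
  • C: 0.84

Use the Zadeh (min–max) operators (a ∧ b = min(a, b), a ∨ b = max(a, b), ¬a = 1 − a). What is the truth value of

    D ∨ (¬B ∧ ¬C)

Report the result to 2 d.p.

¬B = 1 − 0.96 = 0.04
¬C = 1 − 0.84 = 0.16
¬B ∧ ¬C = min(a, b) on (0.04, 0.16) = 0.04
D ∨ (¬B ∧ ¬C) = max(a, b) on (0.46, 0.04) = 0.46

0.46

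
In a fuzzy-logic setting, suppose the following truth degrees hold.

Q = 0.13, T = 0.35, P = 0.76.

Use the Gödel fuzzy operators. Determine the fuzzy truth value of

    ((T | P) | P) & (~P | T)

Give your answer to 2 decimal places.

0.35

T | P = max(a, b) on (0.35, 0.76) = 0.76
(T | P) | P = max(a, b) on (0.76, 0.76) = 0.76
~P = 1 − 0.76 = 0.24
~P | T = max(a, b) on (0.24, 0.35) = 0.35
((T | P) | P) & (~P | T) = min(a, b) on (0.76, 0.35) = 0.35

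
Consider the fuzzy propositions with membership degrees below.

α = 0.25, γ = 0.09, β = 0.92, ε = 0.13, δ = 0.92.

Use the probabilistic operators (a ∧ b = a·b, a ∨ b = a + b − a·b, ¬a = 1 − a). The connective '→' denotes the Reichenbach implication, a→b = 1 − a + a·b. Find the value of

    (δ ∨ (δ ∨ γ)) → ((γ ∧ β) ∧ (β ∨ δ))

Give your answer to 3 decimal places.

0.088

δ ∨ γ = a + b − a·b on (0.9200, 0.0900) = 0.9272
δ ∨ (δ ∨ γ) = a + b − a·b on (0.9200, 0.9272) = 0.9942
γ ∧ β = a·b on (0.0900, 0.9200) = 0.0828
β ∨ δ = a + b − a·b on (0.9200, 0.9200) = 0.9936
(γ ∧ β) ∧ (β ∨ δ) = a·b on (0.0828, 0.9936) = 0.0823
(δ ∨ (δ ∨ γ)) → ((γ ∧ β) ∧ (β ∨ δ))  [Reichenbach: 1 − a + a·b] with a=0.9942, b=0.0823 → 0.0876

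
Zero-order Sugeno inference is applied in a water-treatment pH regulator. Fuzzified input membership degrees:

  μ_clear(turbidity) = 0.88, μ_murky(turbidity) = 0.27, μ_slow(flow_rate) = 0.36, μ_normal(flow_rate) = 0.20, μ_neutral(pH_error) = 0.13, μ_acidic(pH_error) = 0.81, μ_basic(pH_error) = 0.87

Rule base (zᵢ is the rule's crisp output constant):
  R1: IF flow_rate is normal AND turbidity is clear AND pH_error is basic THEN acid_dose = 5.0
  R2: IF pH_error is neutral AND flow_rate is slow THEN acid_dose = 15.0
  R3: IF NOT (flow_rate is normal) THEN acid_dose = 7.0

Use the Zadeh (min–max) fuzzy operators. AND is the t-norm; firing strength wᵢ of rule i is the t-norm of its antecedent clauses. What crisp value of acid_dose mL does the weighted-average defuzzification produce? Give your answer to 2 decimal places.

R1 (z=5.0): normal=0.20, clear=0.88, basic=0.87; AND[min(a, b)] → w = 0.20
R2 (z=15.0): neutral=0.13, slow=0.36; AND[min(a, b)] → w = 0.13
R3 (z=7.0): ¬normal=1−0.20=0.80 → w = 0.80
Weighted average = (0.20·5.0 + 0.13·15.0 + 0.80·7.0) / (0.20 + 0.13 + 0.80)
  = 8.5500 / 1.1300 = 7.57

7.57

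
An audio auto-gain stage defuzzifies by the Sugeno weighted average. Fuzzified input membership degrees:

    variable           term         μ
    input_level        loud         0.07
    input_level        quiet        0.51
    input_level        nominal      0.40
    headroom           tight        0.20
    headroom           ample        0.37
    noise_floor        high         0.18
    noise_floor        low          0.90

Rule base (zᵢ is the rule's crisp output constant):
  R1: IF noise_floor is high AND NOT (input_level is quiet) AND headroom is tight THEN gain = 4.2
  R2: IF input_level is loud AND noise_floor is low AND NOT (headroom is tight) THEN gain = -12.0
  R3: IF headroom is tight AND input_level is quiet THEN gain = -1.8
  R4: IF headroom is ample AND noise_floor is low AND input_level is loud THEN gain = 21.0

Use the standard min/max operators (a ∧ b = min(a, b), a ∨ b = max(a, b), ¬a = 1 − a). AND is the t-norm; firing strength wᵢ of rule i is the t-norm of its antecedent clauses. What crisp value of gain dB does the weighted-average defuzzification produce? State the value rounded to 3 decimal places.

1.973

R1 (z=4.2): high=0.18, ¬quiet=1−0.51=0.49, tight=0.20; AND[min(a, b)] → w = 0.18
R2 (z=-12.0): loud=0.07, low=0.90, ¬tight=1−0.20=0.80; AND[min(a, b)] → w = 0.07
R3 (z=-1.8): tight=0.20, quiet=0.51; AND[min(a, b)] → w = 0.20
R4 (z=21.0): ample=0.37, low=0.90, loud=0.07; AND[min(a, b)] → w = 0.07
Weighted average = (0.18·4.2 + 0.07·-12.0 + 0.20·-1.8 + 0.07·21.0) / (0.18 + 0.07 + 0.20 + 0.07)
  = 1.0260 / 0.5200 = 1.973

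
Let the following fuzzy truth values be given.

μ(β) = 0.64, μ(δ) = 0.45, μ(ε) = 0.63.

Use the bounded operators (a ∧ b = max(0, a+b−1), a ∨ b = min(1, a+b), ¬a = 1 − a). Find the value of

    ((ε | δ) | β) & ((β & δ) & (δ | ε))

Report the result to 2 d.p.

0.09

ε | δ = min(1, a+b) on (0.63, 0.45) = 1.00
(ε | δ) | β = min(1, a+b) on (1.00, 0.64) = 1.00
β & δ = max(0, a+b−1) on (0.64, 0.45) = 0.09
δ | ε = min(1, a+b) on (0.45, 0.63) = 1.00
(β & δ) & (δ | ε) = max(0, a+b−1) on (0.09, 1.00) = 0.09
((ε | δ) | β) & ((β & δ) & (δ | ε)) = max(0, a+b−1) on (1.00, 0.09) = 0.09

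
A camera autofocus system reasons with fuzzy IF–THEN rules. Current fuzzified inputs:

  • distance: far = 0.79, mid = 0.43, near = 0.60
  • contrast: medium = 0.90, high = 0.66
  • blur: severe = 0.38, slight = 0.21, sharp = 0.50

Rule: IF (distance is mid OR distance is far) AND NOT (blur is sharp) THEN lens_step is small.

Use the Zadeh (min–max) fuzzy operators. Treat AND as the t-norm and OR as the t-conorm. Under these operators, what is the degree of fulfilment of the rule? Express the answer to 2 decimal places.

firing strength: (mid=0.43 OR far=0.79) = 0.79; AND[min(a, b)] with ¬sharp=1−0.50=0.50 → w = 0.50

0.50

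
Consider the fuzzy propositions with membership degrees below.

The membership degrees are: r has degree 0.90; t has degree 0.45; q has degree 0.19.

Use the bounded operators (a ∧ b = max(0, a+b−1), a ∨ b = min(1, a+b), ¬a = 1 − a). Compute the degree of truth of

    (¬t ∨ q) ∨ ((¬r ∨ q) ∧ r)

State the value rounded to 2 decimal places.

¬t = 1 − 0.45 = 0.55
¬t ∨ q = min(1, a+b) on (0.55, 0.19) = 0.74
¬r = 1 − 0.90 = 0.10
¬r ∨ q = min(1, a+b) on (0.10, 0.19) = 0.29
(¬r ∨ q) ∧ r = max(0, a+b−1) on (0.29, 0.90) = 0.19
(¬t ∨ q) ∨ ((¬r ∨ q) ∧ r) = min(1, a+b) on (0.74, 0.19) = 0.93

0.93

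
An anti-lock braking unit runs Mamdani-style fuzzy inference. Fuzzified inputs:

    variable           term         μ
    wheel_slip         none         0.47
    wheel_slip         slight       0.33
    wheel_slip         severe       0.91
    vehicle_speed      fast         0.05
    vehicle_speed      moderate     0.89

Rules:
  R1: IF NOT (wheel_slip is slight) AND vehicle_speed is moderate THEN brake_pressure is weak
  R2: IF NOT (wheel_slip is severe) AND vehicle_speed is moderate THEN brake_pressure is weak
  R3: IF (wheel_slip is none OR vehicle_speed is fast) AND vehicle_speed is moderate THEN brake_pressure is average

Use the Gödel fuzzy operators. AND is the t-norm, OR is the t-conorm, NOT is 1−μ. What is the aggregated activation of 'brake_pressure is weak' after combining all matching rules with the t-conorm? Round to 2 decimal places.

0.67

R1: ¬slight=1−0.33=0.67, moderate=0.89; AND[min(a, b)] → w = 0.67
R2: ¬severe=1−0.91=0.09, moderate=0.89; AND[min(a, b)] → w = 0.09
R3: (none=0.47 OR fast=0.05) = 0.47; AND[min(a, b)] with moderate=0.89 → w = 0.47
Rules with consequent 'weak': {R1, R2} → strengths 0.67, 0.09
Aggregate via t-conorm [max(a, b)]: 0.67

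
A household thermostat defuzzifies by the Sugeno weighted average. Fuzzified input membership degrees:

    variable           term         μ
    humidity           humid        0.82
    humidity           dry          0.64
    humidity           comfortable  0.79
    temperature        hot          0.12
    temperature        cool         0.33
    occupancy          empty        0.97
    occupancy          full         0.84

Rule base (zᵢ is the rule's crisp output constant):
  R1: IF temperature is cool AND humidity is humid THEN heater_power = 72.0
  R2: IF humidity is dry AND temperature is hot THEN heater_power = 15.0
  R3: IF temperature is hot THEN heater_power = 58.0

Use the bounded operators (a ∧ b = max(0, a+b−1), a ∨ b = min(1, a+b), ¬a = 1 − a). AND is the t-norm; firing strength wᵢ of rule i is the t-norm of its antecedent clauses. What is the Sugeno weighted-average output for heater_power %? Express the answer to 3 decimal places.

R1 (z=72.0): cool=0.33, humid=0.82; AND[max(0, a+b−1)] → w = 0.15
R2 (z=15.0): dry=0.64, hot=0.12; AND[max(0, a+b−1)] → w = 0.00
R3 (z=58.0): hot=0.12 → w = 0.12
Weighted average = (0.15·72.0 + 0.00·15.0 + 0.12·58.0) / (0.15 + 0.00 + 0.12)
  = 17.7600 / 0.2700 = 65.778

65.778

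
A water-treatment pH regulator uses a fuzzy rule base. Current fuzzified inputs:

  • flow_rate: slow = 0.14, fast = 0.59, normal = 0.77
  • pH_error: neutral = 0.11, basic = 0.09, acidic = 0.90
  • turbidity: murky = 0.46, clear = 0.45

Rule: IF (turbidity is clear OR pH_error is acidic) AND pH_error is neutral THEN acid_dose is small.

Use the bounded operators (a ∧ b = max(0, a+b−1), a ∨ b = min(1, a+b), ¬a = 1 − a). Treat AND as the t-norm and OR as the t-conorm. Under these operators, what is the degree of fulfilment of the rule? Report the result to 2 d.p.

0.11

firing strength: (clear=0.45 OR acidic=0.90) = 1.00; AND[max(0, a+b−1)] with neutral=0.11 → w = 0.11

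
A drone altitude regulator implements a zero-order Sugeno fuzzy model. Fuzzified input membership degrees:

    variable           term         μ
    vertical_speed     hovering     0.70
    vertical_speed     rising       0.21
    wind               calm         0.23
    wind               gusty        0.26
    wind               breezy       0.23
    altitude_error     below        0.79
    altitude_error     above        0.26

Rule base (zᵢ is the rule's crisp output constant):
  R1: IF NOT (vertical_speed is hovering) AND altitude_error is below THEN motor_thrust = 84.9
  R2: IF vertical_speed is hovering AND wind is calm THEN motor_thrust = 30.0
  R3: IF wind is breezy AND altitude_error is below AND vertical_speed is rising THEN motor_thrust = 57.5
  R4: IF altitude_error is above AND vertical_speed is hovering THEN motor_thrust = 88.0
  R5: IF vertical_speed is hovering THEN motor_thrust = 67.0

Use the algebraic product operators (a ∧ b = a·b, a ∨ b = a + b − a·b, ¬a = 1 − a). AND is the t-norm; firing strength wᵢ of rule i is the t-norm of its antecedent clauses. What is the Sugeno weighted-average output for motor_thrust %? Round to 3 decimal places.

R1 (z=84.9): ¬hovering=1−0.70=0.30, below=0.79; AND[a·b] → w = 0.2370
R2 (z=30.0): hovering=0.70, calm=0.23; AND[a·b] → w = 0.1610
R3 (z=57.5): breezy=0.23, below=0.79, rising=0.21; AND[a·b] → w = 0.0382
R4 (z=88.0): above=0.26, hovering=0.70; AND[a·b] → w = 0.1820
R5 (z=67.0): hovering=0.70 → w = 0.7000
Weighted average = (0.2370·84.9 + 0.1610·30.0 + 0.0382·57.5 + 0.1820·88.0 + 0.7000·67.0) / (0.2370 + 0.1610 + 0.0382 + 0.1820 + 0.7000)
  = 90.0613 / 1.3182 = 68.324

68.324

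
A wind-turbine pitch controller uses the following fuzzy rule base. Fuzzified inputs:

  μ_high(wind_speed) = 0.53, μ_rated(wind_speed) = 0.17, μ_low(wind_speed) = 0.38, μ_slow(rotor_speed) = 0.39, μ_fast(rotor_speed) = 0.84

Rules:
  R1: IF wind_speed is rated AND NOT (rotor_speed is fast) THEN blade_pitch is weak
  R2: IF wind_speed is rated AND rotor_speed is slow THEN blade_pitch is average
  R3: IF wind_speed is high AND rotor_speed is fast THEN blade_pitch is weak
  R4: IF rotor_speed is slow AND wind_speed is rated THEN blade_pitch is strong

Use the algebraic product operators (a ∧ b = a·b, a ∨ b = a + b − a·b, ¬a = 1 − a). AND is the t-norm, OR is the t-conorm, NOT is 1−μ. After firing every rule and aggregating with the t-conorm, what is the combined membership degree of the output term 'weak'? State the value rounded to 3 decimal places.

0.460

R1: rated=0.17, ¬fast=1−0.84=0.16; AND[a·b] → w = 0.0272
R2: rated=0.17, slow=0.39; AND[a·b] → w = 0.0663
R3: high=0.53, fast=0.84; AND[a·b] → w = 0.4452
R4: slow=0.39, rated=0.17; AND[a·b] → w = 0.0663
Rules with consequent 'weak': {R1, R3} → strengths 0.0272, 0.4452
Aggregate via t-conorm [a + b − a·b]: 0.4603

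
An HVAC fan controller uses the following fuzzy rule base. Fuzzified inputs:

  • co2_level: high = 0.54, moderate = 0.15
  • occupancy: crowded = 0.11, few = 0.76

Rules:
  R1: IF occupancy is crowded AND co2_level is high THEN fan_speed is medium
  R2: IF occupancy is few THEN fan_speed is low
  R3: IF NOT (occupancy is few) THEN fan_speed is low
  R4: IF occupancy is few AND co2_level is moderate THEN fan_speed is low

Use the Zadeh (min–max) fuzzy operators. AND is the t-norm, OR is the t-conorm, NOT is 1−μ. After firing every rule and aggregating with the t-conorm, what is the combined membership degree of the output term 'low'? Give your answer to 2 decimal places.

R1: crowded=0.11, high=0.54; AND[min(a, b)] → w = 0.11
R2: few=0.76 → w = 0.76
R3: ¬few=1−0.76=0.24 → w = 0.24
R4: few=0.76, moderate=0.15; AND[min(a, b)] → w = 0.15
Rules with consequent 'low': {R2, R3, R4} → strengths 0.76, 0.24, 0.15
Aggregate via t-conorm [max(a, b)]: 0.76

0.76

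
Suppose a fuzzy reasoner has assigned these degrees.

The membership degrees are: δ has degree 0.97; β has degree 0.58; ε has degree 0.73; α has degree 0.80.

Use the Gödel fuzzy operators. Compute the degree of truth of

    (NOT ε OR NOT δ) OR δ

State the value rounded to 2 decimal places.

0.97

NOT ε = 1 − 0.73 = 0.27
NOT δ = 1 − 0.97 = 0.03
NOT ε OR NOT δ = max(a, b) on (0.27, 0.03) = 0.27
(NOT ε OR NOT δ) OR δ = max(a, b) on (0.27, 0.97) = 0.97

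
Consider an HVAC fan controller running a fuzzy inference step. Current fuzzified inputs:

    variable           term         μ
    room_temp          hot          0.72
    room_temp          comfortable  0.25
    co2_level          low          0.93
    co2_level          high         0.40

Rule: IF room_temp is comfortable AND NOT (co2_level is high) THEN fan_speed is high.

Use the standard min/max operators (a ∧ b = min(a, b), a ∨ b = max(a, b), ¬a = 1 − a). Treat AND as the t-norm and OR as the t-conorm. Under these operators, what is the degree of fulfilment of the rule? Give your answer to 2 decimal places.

0.25

firing strength: comfortable=0.25, ¬high=1−0.40=0.60; AND[min(a, b)] → w = 0.25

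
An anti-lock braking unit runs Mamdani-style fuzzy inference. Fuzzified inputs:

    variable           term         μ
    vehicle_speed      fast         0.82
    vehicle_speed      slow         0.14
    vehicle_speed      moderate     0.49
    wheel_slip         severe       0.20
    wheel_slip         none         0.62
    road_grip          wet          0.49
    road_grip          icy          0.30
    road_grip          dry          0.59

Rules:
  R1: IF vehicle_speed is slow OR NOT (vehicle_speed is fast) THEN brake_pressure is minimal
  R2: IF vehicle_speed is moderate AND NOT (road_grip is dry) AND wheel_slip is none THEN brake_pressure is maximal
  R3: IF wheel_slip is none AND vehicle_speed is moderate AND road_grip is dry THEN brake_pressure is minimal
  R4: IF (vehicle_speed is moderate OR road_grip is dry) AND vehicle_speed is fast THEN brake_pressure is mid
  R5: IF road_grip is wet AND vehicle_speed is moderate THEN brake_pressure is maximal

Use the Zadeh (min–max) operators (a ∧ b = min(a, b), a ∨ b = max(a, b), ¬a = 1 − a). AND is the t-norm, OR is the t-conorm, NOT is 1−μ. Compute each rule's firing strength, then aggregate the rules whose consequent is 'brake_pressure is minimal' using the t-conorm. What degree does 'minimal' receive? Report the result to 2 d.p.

R1: slow=0.14, ¬fast=1−0.82=0.18; OR[max(a, b)] → w = 0.18
R2: moderate=0.49, ¬dry=1−0.59=0.41, none=0.62; AND[min(a, b)] → w = 0.41
R3: none=0.62, moderate=0.49, dry=0.59; AND[min(a, b)] → w = 0.49
R4: (moderate=0.49 OR dry=0.59) = 0.59; AND[min(a, b)] with fast=0.82 → w = 0.59
R5: wet=0.49, moderate=0.49; AND[min(a, b)] → w = 0.49
Rules with consequent 'minimal': {R1, R3} → strengths 0.18, 0.49
Aggregate via t-conorm [max(a, b)]: 0.49

0.49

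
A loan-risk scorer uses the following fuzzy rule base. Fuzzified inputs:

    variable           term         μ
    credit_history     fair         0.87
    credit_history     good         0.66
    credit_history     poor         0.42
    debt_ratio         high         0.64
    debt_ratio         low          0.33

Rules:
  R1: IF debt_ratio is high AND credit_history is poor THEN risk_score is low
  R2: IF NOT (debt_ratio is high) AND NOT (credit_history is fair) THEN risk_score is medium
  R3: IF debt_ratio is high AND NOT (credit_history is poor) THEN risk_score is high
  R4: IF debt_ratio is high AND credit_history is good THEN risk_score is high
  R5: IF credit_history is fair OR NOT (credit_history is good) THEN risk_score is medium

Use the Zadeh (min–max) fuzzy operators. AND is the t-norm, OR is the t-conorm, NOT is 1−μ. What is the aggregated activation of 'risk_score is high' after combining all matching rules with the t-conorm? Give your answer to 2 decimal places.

0.64

R1: high=0.64, poor=0.42; AND[min(a, b)] → w = 0.42
R2: ¬high=1−0.64=0.36, ¬fair=1−0.87=0.13; AND[min(a, b)] → w = 0.13
R3: high=0.64, ¬poor=1−0.42=0.58; AND[min(a, b)] → w = 0.58
R4: high=0.64, good=0.66; AND[min(a, b)] → w = 0.64
R5: fair=0.87, ¬good=1−0.66=0.34; OR[max(a, b)] → w = 0.87
Rules with consequent 'high': {R3, R4} → strengths 0.58, 0.64
Aggregate via t-conorm [max(a, b)]: 0.64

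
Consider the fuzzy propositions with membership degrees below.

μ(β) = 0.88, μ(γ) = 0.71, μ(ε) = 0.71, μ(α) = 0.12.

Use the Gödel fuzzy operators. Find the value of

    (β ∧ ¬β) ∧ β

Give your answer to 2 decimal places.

0.12

¬β = 1 − 0.88 = 0.12
β ∧ ¬β = min(a, b) on (0.88, 0.12) = 0.12
(β ∧ ¬β) ∧ β = min(a, b) on (0.12, 0.88) = 0.12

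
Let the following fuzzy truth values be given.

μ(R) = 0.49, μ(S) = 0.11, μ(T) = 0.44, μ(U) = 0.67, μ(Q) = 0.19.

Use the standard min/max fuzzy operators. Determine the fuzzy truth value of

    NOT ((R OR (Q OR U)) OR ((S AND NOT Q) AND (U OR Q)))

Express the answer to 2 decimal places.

Q OR U = max(a, b) on (0.19, 0.67) = 0.67
R OR (Q OR U) = max(a, b) on (0.49, 0.67) = 0.67
NOT Q = 1 − 0.19 = 0.81
S AND NOT Q = min(a, b) on (0.11, 0.81) = 0.11
U OR Q = max(a, b) on (0.67, 0.19) = 0.67
(S AND NOT Q) AND (U OR Q) = min(a, b) on (0.11, 0.67) = 0.11
(R OR (Q OR U)) OR ((S AND NOT Q) AND (U OR Q)) = max(a, b) on (0.67, 0.11) = 0.67
NOT ((R OR (Q OR U)) OR ((S AND NOT Q) AND (U OR Q))) = 1 − 0.67 = 0.33

0.33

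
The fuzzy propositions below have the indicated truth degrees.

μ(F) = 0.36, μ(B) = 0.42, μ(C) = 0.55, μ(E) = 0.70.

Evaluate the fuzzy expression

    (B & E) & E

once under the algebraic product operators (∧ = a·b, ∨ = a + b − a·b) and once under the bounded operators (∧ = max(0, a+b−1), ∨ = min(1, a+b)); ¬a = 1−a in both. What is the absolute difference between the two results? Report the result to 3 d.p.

Under algebraic product:
  B & E = a·b on (0.4200, 0.7000) = 0.2940
  (B & E) & E = a·b on (0.2940, 0.7000) = 0.2058
  → value = 0.2058
Under bounded:
  B & E = max(0, a+b−1) on (0.42, 0.70) = 0.12
  (B & E) & E = max(0, a+b−1) on (0.12, 0.70) = 0.00
  → value = 0.0000
|0.2058 − 0.0000| = 0.206

0.206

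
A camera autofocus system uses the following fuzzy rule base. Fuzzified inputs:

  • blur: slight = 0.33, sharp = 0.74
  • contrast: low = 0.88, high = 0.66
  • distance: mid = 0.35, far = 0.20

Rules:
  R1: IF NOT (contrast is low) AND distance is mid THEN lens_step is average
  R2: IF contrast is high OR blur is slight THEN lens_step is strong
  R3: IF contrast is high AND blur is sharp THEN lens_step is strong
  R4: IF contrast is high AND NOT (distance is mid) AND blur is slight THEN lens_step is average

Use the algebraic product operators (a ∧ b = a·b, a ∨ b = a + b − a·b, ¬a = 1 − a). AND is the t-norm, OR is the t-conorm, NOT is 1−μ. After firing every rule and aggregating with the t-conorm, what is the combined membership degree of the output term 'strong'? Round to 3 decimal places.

0.883

R1: ¬low=1−0.88=0.12, mid=0.35; AND[a·b] → w = 0.0420
R2: high=0.66, slight=0.33; OR[a + b − a·b] → w = 0.7722
R3: high=0.66, sharp=0.74; AND[a·b] → w = 0.4884
R4: high=0.66, ¬mid=1−0.35=0.65, slight=0.33; AND[a·b] → w = 0.1416
Rules with consequent 'strong': {R2, R3} → strengths 0.7722, 0.4884
Aggregate via t-conorm [a + b − a·b]: 0.8835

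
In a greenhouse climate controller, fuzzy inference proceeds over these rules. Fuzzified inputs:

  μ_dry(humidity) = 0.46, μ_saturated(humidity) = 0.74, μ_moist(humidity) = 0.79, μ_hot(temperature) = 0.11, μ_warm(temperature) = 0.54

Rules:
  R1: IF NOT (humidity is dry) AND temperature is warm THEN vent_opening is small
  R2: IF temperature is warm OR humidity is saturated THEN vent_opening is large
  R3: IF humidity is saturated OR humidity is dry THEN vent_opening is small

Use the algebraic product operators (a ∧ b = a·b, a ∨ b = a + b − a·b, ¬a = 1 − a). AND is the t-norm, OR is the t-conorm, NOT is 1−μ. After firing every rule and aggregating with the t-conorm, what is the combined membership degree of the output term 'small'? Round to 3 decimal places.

0.901

R1: ¬dry=1−0.46=0.54, warm=0.54; AND[a·b] → w = 0.2916
R2: warm=0.54, saturated=0.74; OR[a + b − a·b] → w = 0.8804
R3: saturated=0.74, dry=0.46; OR[a + b − a·b] → w = 0.8596
Rules with consequent 'small': {R1, R3} → strengths 0.2916, 0.8596
Aggregate via t-conorm [a + b − a·b]: 0.9005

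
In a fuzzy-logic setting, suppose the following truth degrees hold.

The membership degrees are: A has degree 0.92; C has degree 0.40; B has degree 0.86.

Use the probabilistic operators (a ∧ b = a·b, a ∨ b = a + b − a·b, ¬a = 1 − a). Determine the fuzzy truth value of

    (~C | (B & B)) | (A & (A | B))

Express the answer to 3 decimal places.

~C = 1 − 0.4000 = 0.6000
B & B = a·b on (0.8600, 0.8600) = 0.7396
~C | (B & B) = a + b − a·b on (0.6000, 0.7396) = 0.8958
A | B = a + b − a·b on (0.9200, 0.8600) = 0.9888
A & (A | B) = a·b on (0.9200, 0.9888) = 0.9097
(~C | (B & B)) | (A & (A | B)) = a + b − a·b on (0.8958, 0.9097) = 0.9906

0.991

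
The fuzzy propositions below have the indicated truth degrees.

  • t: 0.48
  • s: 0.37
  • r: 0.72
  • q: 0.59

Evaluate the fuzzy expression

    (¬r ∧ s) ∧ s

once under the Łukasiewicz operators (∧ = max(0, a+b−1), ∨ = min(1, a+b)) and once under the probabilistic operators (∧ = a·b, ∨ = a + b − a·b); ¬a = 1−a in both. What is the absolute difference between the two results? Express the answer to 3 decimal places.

Under Łukasiewicz:
  ¬r = 1 − 0.72 = 0.28
  ¬r ∧ s = max(0, a+b−1) on (0.28, 0.37) = 0.00
  (¬r ∧ s) ∧ s = max(0, a+b−1) on (0.00, 0.37) = 0.00
  → value = 0.0000
Under probabilistic:
  ¬r = 1 − 0.7200 = 0.2800
  ¬r ∧ s = a·b on (0.2800, 0.3700) = 0.1036
  (¬r ∧ s) ∧ s = a·b on (0.1036, 0.3700) = 0.0383
  → value = 0.0383
|0.0000 − 0.0383| = 0.038

0.038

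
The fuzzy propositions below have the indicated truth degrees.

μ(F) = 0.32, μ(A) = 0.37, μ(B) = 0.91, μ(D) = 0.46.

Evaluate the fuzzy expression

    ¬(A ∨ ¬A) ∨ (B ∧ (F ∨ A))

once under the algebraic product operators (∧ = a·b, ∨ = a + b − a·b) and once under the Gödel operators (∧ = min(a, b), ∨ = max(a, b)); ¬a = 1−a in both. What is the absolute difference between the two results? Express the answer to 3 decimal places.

0.262

Under algebraic product:
  ¬A = 1 − 0.3700 = 0.6300
  A ∨ ¬A = a + b − a·b on (0.3700, 0.6300) = 0.7669
  ¬(A ∨ ¬A) = 1 − 0.7669 = 0.2331
  F ∨ A = a + b − a·b on (0.3200, 0.3700) = 0.5716
  B ∧ (F ∨ A) = a·b on (0.9100, 0.5716) = 0.5202
  ¬(A ∨ ¬A) ∨ (B ∧ (F ∨ A)) = a + b − a·b on (0.2331, 0.5202) = 0.6320
  → value = 0.6320
Under Gödel:
  ¬A = 1 − 0.37 = 0.63
  A ∨ ¬A = max(a, b) on (0.37, 0.63) = 0.63
  ¬(A ∨ ¬A) = 1 − 0.63 = 0.37
  F ∨ A = max(a, b) on (0.32, 0.37) = 0.37
  B ∧ (F ∨ A) = min(a, b) on (0.91, 0.37) = 0.37
  ¬(A ∨ ¬A) ∨ (B ∧ (F ∨ A)) = max(a, b) on (0.37, 0.37) = 0.37
  → value = 0.3700
|0.6320 − 0.3700| = 0.262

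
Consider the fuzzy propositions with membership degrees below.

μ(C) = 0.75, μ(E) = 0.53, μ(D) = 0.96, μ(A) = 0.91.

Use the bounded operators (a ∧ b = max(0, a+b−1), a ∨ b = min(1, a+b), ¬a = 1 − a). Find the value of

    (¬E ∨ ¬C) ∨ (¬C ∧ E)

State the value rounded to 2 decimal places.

0.72

¬E = 1 − 0.53 = 0.47
¬C = 1 − 0.75 = 0.25
¬E ∨ ¬C = min(1, a+b) on (0.47, 0.25) = 0.72
¬C = 1 − 0.75 = 0.25
¬C ∧ E = max(0, a+b−1) on (0.25, 0.53) = 0.00
(¬E ∨ ¬C) ∨ (¬C ∧ E) = min(1, a+b) on (0.72, 0.00) = 0.72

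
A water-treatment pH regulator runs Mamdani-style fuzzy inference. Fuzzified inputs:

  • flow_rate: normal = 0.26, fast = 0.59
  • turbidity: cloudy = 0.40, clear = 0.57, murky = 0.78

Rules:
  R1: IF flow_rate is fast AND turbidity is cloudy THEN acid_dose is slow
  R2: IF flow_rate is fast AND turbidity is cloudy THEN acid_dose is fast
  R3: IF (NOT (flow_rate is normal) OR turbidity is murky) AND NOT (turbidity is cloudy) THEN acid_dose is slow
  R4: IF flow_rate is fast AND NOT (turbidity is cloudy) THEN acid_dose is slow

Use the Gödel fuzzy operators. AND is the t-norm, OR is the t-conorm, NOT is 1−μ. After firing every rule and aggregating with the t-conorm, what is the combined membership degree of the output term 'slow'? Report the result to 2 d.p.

R1: fast=0.59, cloudy=0.40; AND[min(a, b)] → w = 0.40
R2: fast=0.59, cloudy=0.40; AND[min(a, b)] → w = 0.40
R3: (¬normal=1−0.26=0.74 OR murky=0.78) = 0.78; AND[min(a, b)] with ¬cloudy=1−0.40=0.60 → w = 0.60
R4: fast=0.59, ¬cloudy=1−0.40=0.60; AND[min(a, b)] → w = 0.59
Rules with consequent 'slow': {R1, R3, R4} → strengths 0.40, 0.60, 0.59
Aggregate via t-conorm [max(a, b)]: 0.60

0.60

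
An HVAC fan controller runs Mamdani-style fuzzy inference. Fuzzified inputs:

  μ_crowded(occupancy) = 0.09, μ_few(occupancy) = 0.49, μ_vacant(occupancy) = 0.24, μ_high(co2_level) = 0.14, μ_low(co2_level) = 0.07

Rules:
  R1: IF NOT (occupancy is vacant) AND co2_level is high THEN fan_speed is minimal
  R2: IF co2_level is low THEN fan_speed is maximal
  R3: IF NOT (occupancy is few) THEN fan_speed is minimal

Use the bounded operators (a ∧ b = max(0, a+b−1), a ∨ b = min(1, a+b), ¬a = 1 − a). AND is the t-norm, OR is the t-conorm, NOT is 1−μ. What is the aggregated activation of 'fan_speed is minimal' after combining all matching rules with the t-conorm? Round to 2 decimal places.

R1: ¬vacant=1−0.24=0.76, high=0.14; AND[max(0, a+b−1)] → w = 0.00
R2: low=0.07 → w = 0.07
R3: ¬few=1−0.49=0.51 → w = 0.51
Rules with consequent 'minimal': {R1, R3} → strengths 0.00, 0.51
Aggregate via t-conorm [min(1, a+b)]: 0.51

0.51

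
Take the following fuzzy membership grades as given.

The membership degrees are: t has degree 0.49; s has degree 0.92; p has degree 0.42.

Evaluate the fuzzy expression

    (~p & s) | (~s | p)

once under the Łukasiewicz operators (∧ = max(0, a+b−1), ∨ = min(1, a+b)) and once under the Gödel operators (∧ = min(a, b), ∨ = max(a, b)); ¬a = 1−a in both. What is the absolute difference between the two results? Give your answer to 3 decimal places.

0.420

Under Łukasiewicz:
  ~p = 1 − 0.42 = 0.58
  ~p & s = max(0, a+b−1) on (0.58, 0.92) = 0.50
  ~s = 1 − 0.92 = 0.08
  ~s | p = min(1, a+b) on (0.08, 0.42) = 0.50
  (~p & s) | (~s | p) = min(1, a+b) on (0.50, 0.50) = 1.00
  → value = 1.0000
Under Gödel:
  ~p = 1 − 0.42 = 0.58
  ~p & s = min(a, b) on (0.58, 0.92) = 0.58
  ~s = 1 − 0.92 = 0.08
  ~s | p = max(a, b) on (0.08, 0.42) = 0.42
  (~p & s) | (~s | p) = max(a, b) on (0.58, 0.42) = 0.58
  → value = 0.5800
|1.0000 − 0.5800| = 0.420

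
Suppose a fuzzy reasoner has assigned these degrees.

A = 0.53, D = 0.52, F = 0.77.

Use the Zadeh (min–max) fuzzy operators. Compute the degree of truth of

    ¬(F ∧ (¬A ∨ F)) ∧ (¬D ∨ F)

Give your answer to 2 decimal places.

¬A = 1 − 0.53 = 0.47
¬A ∨ F = max(a, b) on (0.47, 0.77) = 0.77
F ∧ (¬A ∨ F) = min(a, b) on (0.77, 0.77) = 0.77
¬(F ∧ (¬A ∨ F)) = 1 − 0.77 = 0.23
¬D = 1 − 0.52 = 0.48
¬D ∨ F = max(a, b) on (0.48, 0.77) = 0.77
¬(F ∧ (¬A ∨ F)) ∧ (¬D ∨ F) = min(a, b) on (0.23, 0.77) = 0.23

0.23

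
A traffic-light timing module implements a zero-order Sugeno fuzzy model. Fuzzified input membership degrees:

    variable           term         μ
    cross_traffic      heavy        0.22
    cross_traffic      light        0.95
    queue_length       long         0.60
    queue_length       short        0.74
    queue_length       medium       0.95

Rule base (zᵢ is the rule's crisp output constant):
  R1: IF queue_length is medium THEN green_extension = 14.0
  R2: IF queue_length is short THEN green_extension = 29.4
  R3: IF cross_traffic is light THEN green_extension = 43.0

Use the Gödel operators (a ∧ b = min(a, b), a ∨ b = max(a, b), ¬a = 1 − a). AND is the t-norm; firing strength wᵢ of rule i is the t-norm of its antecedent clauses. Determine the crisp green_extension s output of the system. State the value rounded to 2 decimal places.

R1 (z=14.0): medium=0.95 → w = 0.95
R2 (z=29.4): short=0.74 → w = 0.74
R3 (z=43.0): light=0.95 → w = 0.95
Weighted average = (0.95·14.0 + 0.74·29.4 + 0.95·43.0) / (0.95 + 0.74 + 0.95)
  = 75.9060 / 2.6400 = 28.75

28.75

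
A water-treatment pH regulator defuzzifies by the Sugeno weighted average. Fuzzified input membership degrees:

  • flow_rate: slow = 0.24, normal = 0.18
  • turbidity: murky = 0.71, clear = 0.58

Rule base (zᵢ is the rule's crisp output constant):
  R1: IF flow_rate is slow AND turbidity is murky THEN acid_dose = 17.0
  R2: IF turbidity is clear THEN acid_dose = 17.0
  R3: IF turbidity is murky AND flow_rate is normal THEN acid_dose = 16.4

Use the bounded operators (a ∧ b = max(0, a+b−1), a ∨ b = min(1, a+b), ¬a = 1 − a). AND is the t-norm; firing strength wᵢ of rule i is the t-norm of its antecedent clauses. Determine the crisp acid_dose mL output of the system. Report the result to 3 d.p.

R1 (z=17.0): slow=0.24, murky=0.71; AND[max(0, a+b−1)] → w = 0.00
R2 (z=17.0): clear=0.58 → w = 0.58
R3 (z=16.4): murky=0.71, normal=0.18; AND[max(0, a+b−1)] → w = 0.00
Weighted average = (0.00·17.0 + 0.58·17.0 + 0.00·16.4) / (0.00 + 0.58 + 0.00)
  = 9.8600 / 0.5800 = 17.000

17.000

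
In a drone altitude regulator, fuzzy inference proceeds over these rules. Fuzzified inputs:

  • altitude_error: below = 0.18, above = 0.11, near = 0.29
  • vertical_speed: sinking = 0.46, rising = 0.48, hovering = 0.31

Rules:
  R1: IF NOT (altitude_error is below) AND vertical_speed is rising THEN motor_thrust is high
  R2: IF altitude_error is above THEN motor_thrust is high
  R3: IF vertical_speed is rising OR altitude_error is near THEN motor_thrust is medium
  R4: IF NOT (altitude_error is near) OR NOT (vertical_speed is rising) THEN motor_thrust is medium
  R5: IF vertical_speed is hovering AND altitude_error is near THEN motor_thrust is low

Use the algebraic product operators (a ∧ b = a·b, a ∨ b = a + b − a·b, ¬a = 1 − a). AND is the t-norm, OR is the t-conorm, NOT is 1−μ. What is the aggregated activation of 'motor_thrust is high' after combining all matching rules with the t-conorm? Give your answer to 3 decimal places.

0.460

R1: ¬below=1−0.18=0.82, rising=0.48; AND[a·b] → w = 0.3936
R2: above=0.11 → w = 0.1100
R3: rising=0.48, near=0.29; OR[a + b − a·b] → w = 0.6308
R4: ¬near=1−0.29=0.71, ¬rising=1−0.48=0.52; OR[a + b − a·b] → w = 0.8608
R5: hovering=0.31, near=0.29; AND[a·b] → w = 0.0899
Rules with consequent 'high': {R1, R2} → strengths 0.3936, 0.1100
Aggregate via t-conorm [a + b − a·b]: 0.4603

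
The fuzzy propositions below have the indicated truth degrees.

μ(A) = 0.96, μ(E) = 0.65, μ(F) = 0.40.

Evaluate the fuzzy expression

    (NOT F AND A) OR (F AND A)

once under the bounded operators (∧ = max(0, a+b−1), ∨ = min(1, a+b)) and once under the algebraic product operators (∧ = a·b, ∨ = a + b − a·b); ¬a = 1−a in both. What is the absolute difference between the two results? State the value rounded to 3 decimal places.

0.181

Under bounded:
  NOT F = 1 − 0.40 = 0.60
  NOT F AND A = max(0, a+b−1) on (0.60, 0.96) = 0.56
  F AND A = max(0, a+b−1) on (0.40, 0.96) = 0.36
  (NOT F AND A) OR (F AND A) = min(1, a+b) on (0.56, 0.36) = 0.92
  → value = 0.9200
Under algebraic product:
  NOT F = 1 − 0.4000 = 0.6000
  NOT F AND A = a·b on (0.6000, 0.9600) = 0.5760
  F AND A = a·b on (0.4000, 0.9600) = 0.3840
  (NOT F AND A) OR (F AND A) = a + b − a·b on (0.5760, 0.3840) = 0.7388
  → value = 0.7388
|0.9200 − 0.7388| = 0.181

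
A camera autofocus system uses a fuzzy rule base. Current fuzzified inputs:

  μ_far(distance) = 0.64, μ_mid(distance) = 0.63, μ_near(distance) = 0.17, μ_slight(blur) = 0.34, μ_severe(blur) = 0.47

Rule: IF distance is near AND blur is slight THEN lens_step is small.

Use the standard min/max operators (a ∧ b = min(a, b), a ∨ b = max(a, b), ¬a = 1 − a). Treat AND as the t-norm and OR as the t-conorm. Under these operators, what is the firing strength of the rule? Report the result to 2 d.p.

0.17

firing strength: near=0.17, slight=0.34; AND[min(a, b)] → w = 0.17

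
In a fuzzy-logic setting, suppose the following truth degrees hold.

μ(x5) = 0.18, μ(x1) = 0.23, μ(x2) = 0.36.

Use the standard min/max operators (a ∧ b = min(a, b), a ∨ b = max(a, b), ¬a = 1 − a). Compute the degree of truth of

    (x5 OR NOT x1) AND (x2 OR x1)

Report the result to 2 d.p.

NOT x1 = 1 − 0.23 = 0.77
x5 OR NOT x1 = max(a, b) on (0.18, 0.77) = 0.77
x2 OR x1 = max(a, b) on (0.36, 0.23) = 0.36
(x5 OR NOT x1) AND (x2 OR x1) = min(a, b) on (0.77, 0.36) = 0.36

0.36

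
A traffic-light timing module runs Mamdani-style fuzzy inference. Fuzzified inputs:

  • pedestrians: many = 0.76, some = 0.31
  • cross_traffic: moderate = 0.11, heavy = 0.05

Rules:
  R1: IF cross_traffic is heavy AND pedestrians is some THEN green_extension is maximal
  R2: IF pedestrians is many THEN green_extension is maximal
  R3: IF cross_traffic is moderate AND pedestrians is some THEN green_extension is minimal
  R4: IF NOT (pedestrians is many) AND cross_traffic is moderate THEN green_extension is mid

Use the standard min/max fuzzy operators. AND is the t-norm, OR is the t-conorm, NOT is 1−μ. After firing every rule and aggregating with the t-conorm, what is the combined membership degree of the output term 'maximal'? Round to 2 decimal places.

0.76

R1: heavy=0.05, some=0.31; AND[min(a, b)] → w = 0.05
R2: many=0.76 → w = 0.76
R3: moderate=0.11, some=0.31; AND[min(a, b)] → w = 0.11
R4: ¬many=1−0.76=0.24, moderate=0.11; AND[min(a, b)] → w = 0.11
Rules with consequent 'maximal': {R1, R2} → strengths 0.05, 0.76
Aggregate via t-conorm [max(a, b)]: 0.76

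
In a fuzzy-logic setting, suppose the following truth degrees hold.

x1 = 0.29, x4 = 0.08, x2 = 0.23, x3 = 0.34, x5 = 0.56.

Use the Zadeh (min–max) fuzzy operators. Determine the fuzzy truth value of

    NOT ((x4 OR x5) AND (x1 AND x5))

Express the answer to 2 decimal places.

x4 OR x5 = max(a, b) on (0.08, 0.56) = 0.56
x1 AND x5 = min(a, b) on (0.29, 0.56) = 0.29
(x4 OR x5) AND (x1 AND x5) = min(a, b) on (0.56, 0.29) = 0.29
NOT ((x4 OR x5) AND (x1 AND x5)) = 1 − 0.29 = 0.71

0.71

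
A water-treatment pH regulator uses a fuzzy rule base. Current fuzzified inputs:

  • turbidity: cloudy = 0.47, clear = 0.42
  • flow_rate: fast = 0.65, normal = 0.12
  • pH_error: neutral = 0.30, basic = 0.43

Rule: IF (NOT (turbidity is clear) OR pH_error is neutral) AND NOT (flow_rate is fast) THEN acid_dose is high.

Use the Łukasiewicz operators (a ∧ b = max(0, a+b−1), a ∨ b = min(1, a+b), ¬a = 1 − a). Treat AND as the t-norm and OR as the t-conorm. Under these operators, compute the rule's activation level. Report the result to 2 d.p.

0.23

firing strength: (¬clear=1−0.42=0.58 OR neutral=0.30) = 0.88; AND[max(0, a+b−1)] with ¬fast=1−0.65=0.35 → w = 0.23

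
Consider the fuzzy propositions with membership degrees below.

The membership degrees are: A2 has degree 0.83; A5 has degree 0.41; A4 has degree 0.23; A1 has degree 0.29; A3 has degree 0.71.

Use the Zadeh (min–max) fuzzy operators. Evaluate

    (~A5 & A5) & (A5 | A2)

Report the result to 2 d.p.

~A5 = 1 − 0.41 = 0.59
~A5 & A5 = min(a, b) on (0.59, 0.41) = 0.41
A5 | A2 = max(a, b) on (0.41, 0.83) = 0.83
(~A5 & A5) & (A5 | A2) = min(a, b) on (0.41, 0.83) = 0.41

0.41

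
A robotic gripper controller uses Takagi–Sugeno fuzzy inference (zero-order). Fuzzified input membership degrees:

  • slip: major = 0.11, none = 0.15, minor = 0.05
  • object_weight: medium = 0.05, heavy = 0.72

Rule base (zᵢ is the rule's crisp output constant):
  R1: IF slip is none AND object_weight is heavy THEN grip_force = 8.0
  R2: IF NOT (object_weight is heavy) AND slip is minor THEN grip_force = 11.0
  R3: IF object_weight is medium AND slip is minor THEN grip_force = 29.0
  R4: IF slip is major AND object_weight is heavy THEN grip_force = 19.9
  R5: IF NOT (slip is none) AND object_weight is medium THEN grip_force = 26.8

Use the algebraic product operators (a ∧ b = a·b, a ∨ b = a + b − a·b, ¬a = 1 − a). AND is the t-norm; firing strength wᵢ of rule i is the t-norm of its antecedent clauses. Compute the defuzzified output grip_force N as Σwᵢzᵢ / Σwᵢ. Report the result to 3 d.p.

R1 (z=8.0): none=0.15, heavy=0.72; AND[a·b] → w = 0.1080
R2 (z=11.0): ¬heavy=1−0.72=0.28, minor=0.05; AND[a·b] → w = 0.0140
R3 (z=29.0): medium=0.05, minor=0.05; AND[a·b] → w = 0.0025
R4 (z=19.9): major=0.11, heavy=0.72; AND[a·b] → w = 0.0792
R5 (z=26.8): ¬none=1−0.15=0.85, medium=0.05; AND[a·b] → w = 0.0425
Weighted average = (0.1080·8.0 + 0.0140·11.0 + 0.0025·29.0 + 0.0792·19.9 + 0.0425·26.8) / (0.1080 + 0.0140 + 0.0025 + 0.0792 + 0.0425)
  = 3.8056 / 0.2462 = 15.457

15.457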